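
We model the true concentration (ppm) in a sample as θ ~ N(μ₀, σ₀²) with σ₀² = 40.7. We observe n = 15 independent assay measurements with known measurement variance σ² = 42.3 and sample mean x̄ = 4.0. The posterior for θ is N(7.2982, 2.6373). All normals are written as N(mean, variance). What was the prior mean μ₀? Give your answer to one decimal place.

With known observation variance, the Normal–Normal posterior has precision τ_n = τ₀ + n/σ² and mean μ_n = (τ₀μ₀ + (n/σ²)x̄)/τ_n.
Here τ₀ = 1/40.7 = 0.024570 and τ_data = 15/42.3 = 0.354610, so τ_n = 0.379180.
Rearranging for μ₀: μ₀ = (μ_n·τ_n − τ_data·x̄)/τ₀ = (7.2982·0.379180 − 0.354610·4.0) / 0.024570 = 1.348891/0.024570 ≈ 54.9.

μ₀ = 54.9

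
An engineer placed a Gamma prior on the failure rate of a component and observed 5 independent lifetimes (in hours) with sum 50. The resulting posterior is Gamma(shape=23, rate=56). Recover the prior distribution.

Gamma(shape=18, rate=6)

For an exponential likelihood with a Gamma(α, β) prior on the rate, n observations with total T give posterior Gamma(α+n, β+T).
So α = 23 − 5 = 18 and β = 56 − 50 = 6.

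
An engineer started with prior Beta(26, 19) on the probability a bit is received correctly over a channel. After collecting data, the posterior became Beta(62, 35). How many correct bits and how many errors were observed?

Beta is conjugate to the binomial likelihood: posterior = Beta(α+s, β+f).
Match parameters: s=62−26=36, f=35−19=16.

36 correct bits and 16 errors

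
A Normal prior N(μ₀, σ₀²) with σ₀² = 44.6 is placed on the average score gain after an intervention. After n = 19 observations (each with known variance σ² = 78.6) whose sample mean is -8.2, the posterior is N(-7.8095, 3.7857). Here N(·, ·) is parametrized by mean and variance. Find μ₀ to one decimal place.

With known observation variance, the Normal–Normal posterior has precision τ_n = τ₀ + n/σ² and mean μ_n = (τ₀μ₀ + (n/σ²)x̄)/τ_n.
Here τ₀ = 1/44.6 = 0.022422 and τ_data = 19/78.6 = 0.241730, so τ_n = 0.264152.
Rearranging for μ₀: μ₀ = (μ_n·τ_n − τ_data·x̄)/τ₀ = (-7.8095·0.264152 − 0.241730·-8.2) / 0.022422 = -0.080709/0.022422 ≈ -3.6.

μ₀ = -3.6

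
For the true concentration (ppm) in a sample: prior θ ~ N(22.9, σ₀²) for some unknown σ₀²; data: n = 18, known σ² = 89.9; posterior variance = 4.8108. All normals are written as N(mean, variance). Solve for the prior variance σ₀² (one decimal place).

For the Normal–Normal model with known σ², precisions add: τ_n = τ₀ + n/σ².
So 1/σ₀² = 1/4.8108 − 18/89.9 = 0.207866 − 0.200222 = 0.007644.
Hence σ₀² = 1/0.007644 ≈ 130.8.

σ₀² = 130.8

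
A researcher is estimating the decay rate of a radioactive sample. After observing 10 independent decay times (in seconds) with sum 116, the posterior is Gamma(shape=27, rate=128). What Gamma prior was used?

Gamma(shape=17, rate=12)

For an exponential likelihood with a Gamma(α, β) prior on the rate, n observations with total T give posterior Gamma(α+n, β+T).
So α = 27 − 10 = 17 and β = 128 − 116 = 12.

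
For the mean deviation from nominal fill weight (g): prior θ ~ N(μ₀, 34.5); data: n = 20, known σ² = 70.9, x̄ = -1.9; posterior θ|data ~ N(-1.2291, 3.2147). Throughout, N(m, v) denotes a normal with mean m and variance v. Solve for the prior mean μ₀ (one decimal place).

μ₀ = 5.3

The posterior mean is a precision-weighted average: μ_n = (τ₀μ₀ + τ_data·x̄)/(τ₀+τ_data), with τ₀=1/σ₀² and τ_data=n/σ².
Here τ₀ = 1/34.5 = 0.028986 and τ_data = 20/70.9 = 0.282087, so τ_n = 0.311073.
Rearranging for μ₀: μ₀ = (μ_n·τ_n − τ_data·x̄)/τ₀ = (-1.2291·0.311073 − 0.282087·-1.9) / 0.028986 = 0.153625/0.028986 ≈ 5.3.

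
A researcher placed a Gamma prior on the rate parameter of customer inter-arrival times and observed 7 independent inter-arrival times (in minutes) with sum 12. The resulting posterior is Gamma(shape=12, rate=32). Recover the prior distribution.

For an exponential likelihood with a Gamma(α, β) prior on the rate, n observations with total T give posterior Gamma(α+n, β+T).
So α = 12 − 7 = 5 and β = 32 − 12 = 20.

Gamma(shape=5, rate=20)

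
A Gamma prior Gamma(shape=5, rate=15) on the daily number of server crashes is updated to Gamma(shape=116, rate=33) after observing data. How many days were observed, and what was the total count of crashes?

Gamma–Poisson conjugacy: posterior shape = α + Σxᵢ, posterior rate = β + n.
Matching: Σxᵢ = 116 − 5 = 111 and n = 33 − 15 = 18.

n = 18 days with total 111 crashes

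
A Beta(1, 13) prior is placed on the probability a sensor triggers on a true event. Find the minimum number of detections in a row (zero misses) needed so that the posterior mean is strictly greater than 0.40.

After k detections and 0 misses the posterior is Beta(1+k, 13), with mean (1+k)/(1+13+k).
Set (1+k)/(14+k) > 0.40 and solve: k > (0.40·14 − 1)/(1 − 0.40) = 7.667.
The smallest integer exceeding 7.667 is 8, and checking k=8: (9)/(22) = 0.4091 > 0.40.

k = 8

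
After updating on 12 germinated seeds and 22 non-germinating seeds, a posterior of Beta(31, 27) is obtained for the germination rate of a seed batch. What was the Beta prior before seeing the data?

Beta(19, 5)

A Beta(α, β) prior with s successes and f failures in binomial data gives a Beta(α+s, β+f) posterior.
So α = 31 − 12 = 19 and β = 27 − 22 = 5.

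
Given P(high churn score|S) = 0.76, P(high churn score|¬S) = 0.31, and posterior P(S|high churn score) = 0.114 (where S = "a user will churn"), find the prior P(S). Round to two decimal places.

P(S) = 0.05

Bayes' rule in odds form gives O(S|E) = O(S)·[P(E|S)/P(E|¬S)], hence O(S) = O(S|E)/LR.
Posterior odds = 0.114/(1−0.114) = 0.1287. LR = 0.76/0.31 = 2.4516.
Prior odds = 0.1287/2.4516 = 0.0525, so P(S) = 0.0525/(1+0.0525) ≈ 0.05.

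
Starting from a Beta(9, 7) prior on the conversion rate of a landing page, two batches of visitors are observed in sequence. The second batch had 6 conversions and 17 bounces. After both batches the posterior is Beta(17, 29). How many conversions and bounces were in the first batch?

2 conversions and 5 bounces

Because Beta–binomial updating is additive in the counts, the combined data contributed (α_post−α_prior, β_post−β_prior) successes and failures.
Total across both batches: 17−9=8 conversions, 29−7=22 bounces.
Subtract the second batch: 8−6=2 conversions and 22−17=5 bounces.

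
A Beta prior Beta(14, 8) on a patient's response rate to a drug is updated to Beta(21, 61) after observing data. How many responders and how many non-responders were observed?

7 responders and 53 non-responders

Under Beta–binomial conjugacy the posterior parameters are (α+s, β+f).
So s = 21 − 14 = 7 and f = 61 − 8 = 53.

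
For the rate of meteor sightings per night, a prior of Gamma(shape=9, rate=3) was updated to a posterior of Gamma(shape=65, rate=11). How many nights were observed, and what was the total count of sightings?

n = 8 nights with total 56 sightings

A Gamma(α, β) prior (rate parametrization) on a Poisson rate with n observations summing to S gives posterior Gamma(α+S, β+n).
Matching: Σxᵢ = 65 − 9 = 56 and n = 11 − 3 = 8.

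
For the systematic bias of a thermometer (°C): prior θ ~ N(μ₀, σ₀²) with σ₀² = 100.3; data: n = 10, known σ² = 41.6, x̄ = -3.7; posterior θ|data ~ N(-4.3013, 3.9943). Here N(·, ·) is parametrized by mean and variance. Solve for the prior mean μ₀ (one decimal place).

μ₀ = -18.8

The posterior mean is a precision-weighted average: μ_n = (τ₀μ₀ + τ_data·x̄)/(τ₀+τ_data), with τ₀=1/σ₀² and τ_data=n/σ².
Here τ₀ = 1/100.3 = 0.009970 and τ_data = 10/41.6 = 0.240385, so τ_n = 0.250355.
Rearranging for μ₀: μ₀ = (μ_n·τ_n − τ_data·x̄)/τ₀ = (-4.3013·0.250355 − 0.240385·-3.7) / 0.009970 = -0.187427/0.009970 ≈ -18.8.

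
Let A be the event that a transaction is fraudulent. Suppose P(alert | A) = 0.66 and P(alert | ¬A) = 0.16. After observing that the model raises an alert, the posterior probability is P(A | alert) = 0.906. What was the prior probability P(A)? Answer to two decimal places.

P(A) = 0.70

Bayes' rule in odds form gives O(A|E) = O(A)·[P(E|A)/P(E|¬A)], hence O(A) = O(A|E)/LR.
Posterior odds = 0.906/(1−0.906) = 9.6383. LR = 0.66/0.16 = 4.1250.
Prior odds = 9.6383/4.1250 = 2.3366, so P(A) = 2.3366/(1+2.3366) ≈ 0.70.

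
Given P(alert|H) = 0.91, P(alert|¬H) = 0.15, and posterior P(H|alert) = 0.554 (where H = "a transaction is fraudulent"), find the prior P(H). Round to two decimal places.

Bayes' rule in odds form gives O(H|E) = O(H)·[P(E|H)/P(E|¬H)], hence O(H) = O(H|E)/LR.
Posterior odds = 0.554/(1−0.554) = 1.2422. LR = 0.91/0.15 = 6.0667.
Prior odds = 1.2422/6.0667 = 0.2048, so P(H) = 0.2048/(1+0.2048) ≈ 0.17.

P(H) = 0.17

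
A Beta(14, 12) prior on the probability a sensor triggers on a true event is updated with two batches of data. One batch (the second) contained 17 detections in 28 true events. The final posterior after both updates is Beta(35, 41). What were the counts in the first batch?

Because Beta–binomial updating is additive in the counts, the combined data contributed (α_post−α_prior, β_post−β_prior) successes and failures.
Total across both batches: 35−14=21 detections, 41−12=29 misses.
Subtract the second batch: 21−17=4 detections and 29−11=18 misses.

4 detections and 18 misses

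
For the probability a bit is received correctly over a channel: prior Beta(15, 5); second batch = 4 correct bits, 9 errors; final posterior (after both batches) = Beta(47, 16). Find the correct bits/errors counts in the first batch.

28 correct bits and 2 errors

Because Beta–binomial updating is additive in the counts, the combined data contributed (α_post−α_prior, β_post−β_prior) successes and failures.
Total across both batches: 47−15=32 correct bits, 16−5=11 errors.
Subtract the second batch: 32−4=28 correct bits and 11−9=2 errors.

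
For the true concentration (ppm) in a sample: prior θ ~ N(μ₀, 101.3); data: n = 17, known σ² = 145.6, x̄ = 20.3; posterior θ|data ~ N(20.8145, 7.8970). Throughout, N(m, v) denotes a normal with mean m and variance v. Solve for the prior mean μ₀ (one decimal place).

μ₀ = 26.9

With known observation variance, the Normal–Normal posterior has precision τ_n = τ₀ + n/σ² and mean μ_n = (τ₀μ₀ + (n/σ²)x̄)/τ_n.
Here τ₀ = 1/101.3 = 0.009872 and τ_data = 17/145.6 = 0.116758, so τ_n = 0.126630.
Rearranging for μ₀: μ₀ = (μ_n·τ_n − τ_data·x̄)/τ₀ = (20.8145·0.126630 − 0.116758·20.3) / 0.009872 = 0.265553/0.009872 ≈ 26.9.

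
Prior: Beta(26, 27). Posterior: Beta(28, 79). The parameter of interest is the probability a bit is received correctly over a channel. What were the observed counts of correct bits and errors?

2 correct bits and 52 errors

A Beta(a, b) prior with s successes and f failures in binomial data gives a Beta(a+s, b+f) posterior.
So s = 28 − 26 = 2 and f = 79 − 27 = 52.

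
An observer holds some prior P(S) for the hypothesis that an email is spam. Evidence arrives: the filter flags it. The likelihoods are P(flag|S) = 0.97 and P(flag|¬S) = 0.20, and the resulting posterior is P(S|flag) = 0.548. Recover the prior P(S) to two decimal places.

Bayes' rule in odds form gives O(S|E) = O(S)·[P(E|S)/P(E|¬S)], hence O(S) = O(S|E)/LR.
Posterior odds = 0.548/(1−0.548) = 1.2124. LR = 0.97/0.20 = 4.8500.
Prior odds = 1.2124/4.8500 = 0.2500, so P(S) = 0.2500/(1+0.2500) ≈ 0.20.

P(S) = 0.20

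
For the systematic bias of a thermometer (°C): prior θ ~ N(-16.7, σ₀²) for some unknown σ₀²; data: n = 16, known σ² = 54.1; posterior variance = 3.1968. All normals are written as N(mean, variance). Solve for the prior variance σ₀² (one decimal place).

For the Normal–Normal model with known σ², precisions add: τ_n = τ₀ + n/σ².
So 1/σ₀² = 1/3.1968 − 16/54.1 = 0.312813 − 0.295749 = 0.017064.
Hence σ₀² = 1/0.017064 ≈ 58.6.

σ₀² = 58.6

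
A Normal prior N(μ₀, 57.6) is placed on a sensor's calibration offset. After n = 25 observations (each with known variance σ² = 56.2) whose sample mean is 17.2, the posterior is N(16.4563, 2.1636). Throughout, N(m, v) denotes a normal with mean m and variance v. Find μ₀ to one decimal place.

With known observation variance, the Normal–Normal posterior has precision τ_n = τ₀ + n/σ² and mean μ_n = (τ₀μ₀ + (n/σ²)x̄)/τ_n.
Here τ₀ = 1/57.6 = 0.017361 and τ_data = 25/56.2 = 0.444840, so τ_n = 0.462201.
Rearranging for μ₀: μ₀ = (μ_n·τ_n − τ_data·x̄)/τ₀ = (16.4563·0.462201 − 0.444840·17.2) / 0.017361 = -0.045130/0.017361 ≈ -2.6.

μ₀ = -2.6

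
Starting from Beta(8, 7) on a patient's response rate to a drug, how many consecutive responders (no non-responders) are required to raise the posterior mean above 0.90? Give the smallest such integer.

k = 56

After k responders and 0 non-responders the posterior is Beta(8+k, 7), with mean (8+k)/(8+7+k).
Set (8+k)/(15+k) > 0.90 and solve: k > (0.90·15 − 8)/(1 − 0.90) = 55.000.
The smallest integer exceeding 55.000 is 56.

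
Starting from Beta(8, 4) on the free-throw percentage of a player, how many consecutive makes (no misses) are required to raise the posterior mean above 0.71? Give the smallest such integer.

After k makes and 0 misses the posterior is Beta(8+k, 4), with mean (8+k)/(8+4+k).
Set (8+k)/(12+k) > 0.71 and solve: k > (0.71·12 − 8)/(1 − 0.71) = 1.793.
The smallest integer exceeding 1.793 is 2, and checking k=2: (10)/(14) = 0.7143 > 0.71.

k = 2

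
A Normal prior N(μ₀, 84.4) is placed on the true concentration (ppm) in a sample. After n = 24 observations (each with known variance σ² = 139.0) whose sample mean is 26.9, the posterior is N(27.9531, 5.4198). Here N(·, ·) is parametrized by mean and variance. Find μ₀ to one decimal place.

The posterior mean is a precision-weighted average: μ_n = (τ₀μ₀ + τ_data·x̄)/(τ₀+τ_data), with τ₀=1/σ₀² and τ_data=n/σ².
Here τ₀ = 1/84.4 = 0.011848 and τ_data = 24/139.0 = 0.172662, so τ_n = 0.184510.
Rearranging for μ₀: μ₀ = (μ_n·τ_n − τ_data·x̄)/τ₀ = (27.9531·0.184510 − 0.172662·26.9) / 0.011848 = 0.513019/0.011848 ≈ 43.3.

μ₀ = 43.3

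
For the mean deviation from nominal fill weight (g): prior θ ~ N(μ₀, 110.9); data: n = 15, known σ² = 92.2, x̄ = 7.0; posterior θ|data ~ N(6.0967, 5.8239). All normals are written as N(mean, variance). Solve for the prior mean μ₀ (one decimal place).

The posterior mean is a precision-weighted average: μ_n = (τ₀μ₀ + τ_data·x̄)/(τ₀+τ_data), with τ₀=1/σ₀² and τ_data=n/σ².
Here τ₀ = 1/110.9 = 0.009017 and τ_data = 15/92.2 = 0.162690, so τ_n = 0.171707.
Rearranging for μ₀: μ₀ = (μ_n·τ_n − τ_data·x̄)/τ₀ = (6.0967·0.171707 − 0.162690·7.0) / 0.009017 = -0.091984/0.009017 ≈ -10.2.

μ₀ = -10.2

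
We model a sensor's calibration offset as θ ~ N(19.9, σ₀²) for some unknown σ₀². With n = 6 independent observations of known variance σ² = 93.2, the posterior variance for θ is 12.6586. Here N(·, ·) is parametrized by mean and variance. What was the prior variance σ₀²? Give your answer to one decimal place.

For the Normal–Normal model with known σ², precisions add: τ_n = τ₀ + n/σ².
So 1/σ₀² = 1/12.6586 − 6/93.2 = 0.078998 − 0.064378 = 0.014620.
Hence σ₀² = 1/0.014620 ≈ 68.4.

σ₀² = 68.4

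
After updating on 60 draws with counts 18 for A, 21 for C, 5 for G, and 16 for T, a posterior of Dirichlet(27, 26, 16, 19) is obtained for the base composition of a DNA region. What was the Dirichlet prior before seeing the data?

For a Dirichlet(α) prior with multinomial counts c, the posterior is Dirichlet(α + c) componentwise.
Subtract each count from the matching posterior parameter: 27−18=9, 26−21=5, 16−5=11, 19−16=3.

Dirichlet(9, 5, 11, 3)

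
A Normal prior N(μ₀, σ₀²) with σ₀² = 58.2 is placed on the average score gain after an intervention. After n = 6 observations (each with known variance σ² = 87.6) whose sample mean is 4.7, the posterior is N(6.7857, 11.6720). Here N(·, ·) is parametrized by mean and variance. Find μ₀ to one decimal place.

The posterior mean is a precision-weighted average: μ_n = (τ₀μ₀ + τ_data·x̄)/(τ₀+τ_data), with τ₀=1/σ₀² and τ_data=n/σ².
Here τ₀ = 1/58.2 = 0.017182 and τ_data = 6/87.6 = 0.068493, so τ_n = 0.085675.
Rearranging for μ₀: μ₀ = (μ_n·τ_n − τ_data·x̄)/τ₀ = (6.7857·0.085675 − 0.068493·4.7) / 0.017182 = 0.259448/0.017182 ≈ 15.1.

μ₀ = 15.1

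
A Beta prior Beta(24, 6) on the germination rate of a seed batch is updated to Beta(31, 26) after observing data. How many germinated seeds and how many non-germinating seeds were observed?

7 germinated seeds and 20 non-germinating seeds

Beta is conjugate to the binomial likelihood: posterior = Beta(a+s, b+f).
So s = 31 − 24 = 7 and f = 26 − 6 = 20.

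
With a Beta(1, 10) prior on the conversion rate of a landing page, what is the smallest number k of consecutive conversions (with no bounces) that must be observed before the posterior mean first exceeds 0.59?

After k conversions and 0 bounces the posterior is Beta(1+k, 10), with mean (1+k)/(1+10+k).
Set (1+k)/(11+k) > 0.59 and solve: k > (0.59·11 − 1)/(1 − 0.59) = 13.390.
The smallest integer exceeding 13.390 is 14, and checking k=14: (15)/(25) = 0.6000 > 0.59.

k = 14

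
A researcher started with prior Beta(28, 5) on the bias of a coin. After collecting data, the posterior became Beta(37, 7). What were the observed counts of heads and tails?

9 heads and 2 tails

Beta is conjugate to the binomial likelihood: posterior = Beta(a+s, b+f).
Match parameters: s=37−28=9, f=7−5=2.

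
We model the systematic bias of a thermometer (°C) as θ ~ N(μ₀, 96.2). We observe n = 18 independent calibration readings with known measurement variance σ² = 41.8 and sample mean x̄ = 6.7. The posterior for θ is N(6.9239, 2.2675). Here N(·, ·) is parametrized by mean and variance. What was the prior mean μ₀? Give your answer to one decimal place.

With known observation variance, the Normal–Normal posterior has precision τ_n = τ₀ + n/σ² and mean μ_n = (τ₀μ₀ + (n/σ²)x̄)/τ_n.
Here τ₀ = 1/96.2 = 0.010395 and τ_data = 18/41.8 = 0.430622, so τ_n = 0.441017.
Rearranging for μ₀: μ₀ = (μ_n·τ_n − τ_data·x̄)/τ₀ = (6.9239·0.441017 − 0.430622·6.7) / 0.010395 = 0.168390/0.010395 ≈ 16.2.

μ₀ = 16.2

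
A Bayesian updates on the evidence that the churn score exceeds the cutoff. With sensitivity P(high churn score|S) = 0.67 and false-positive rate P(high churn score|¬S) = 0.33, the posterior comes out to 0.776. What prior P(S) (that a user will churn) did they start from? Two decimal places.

P(S) = 0.63

In odds form, posterior odds = prior odds × likelihood ratio, so prior odds = posterior odds ÷ LR.
Posterior odds = 0.776/(1−0.776) = 3.4643. LR = 0.67/0.33 = 2.0303.
Prior odds = 3.4643/2.0303 = 1.7063, so P(S) = 1.7063/(1+1.7063) ≈ 0.63.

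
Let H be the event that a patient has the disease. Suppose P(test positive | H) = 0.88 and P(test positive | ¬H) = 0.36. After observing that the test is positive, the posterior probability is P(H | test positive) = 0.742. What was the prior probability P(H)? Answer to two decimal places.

P(H) = 0.54

Bayes' rule in odds form gives O(H|E) = O(H)·[P(E|H)/P(E|¬H)], hence O(H) = O(H|E)/LR.
Posterior odds = 0.742/(1−0.742) = 2.8760. LR = 0.88/0.36 = 2.4444.
Prior odds = 2.8760/2.4444 = 1.1766, so P(H) = 1.1766/(1+1.1766) ≈ 0.54.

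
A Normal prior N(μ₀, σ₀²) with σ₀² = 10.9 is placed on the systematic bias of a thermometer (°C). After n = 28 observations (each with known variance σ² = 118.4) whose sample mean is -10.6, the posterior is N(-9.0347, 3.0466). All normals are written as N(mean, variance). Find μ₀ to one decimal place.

μ₀ = -5.0

The posterior mean is a precision-weighted average: μ_n = (τ₀μ₀ + τ_data·x̄)/(τ₀+τ_data), with τ₀=1/σ₀² and τ_data=n/σ².
Here τ₀ = 1/10.9 = 0.091743 and τ_data = 28/118.4 = 0.236486, so τ_n = 0.328229.
Rearranging for μ₀: μ₀ = (μ_n·τ_n − τ_data·x̄)/τ₀ = (-9.0347·0.328229 − 0.236486·-10.6) / 0.091743 = -0.458699/0.091743 ≈ -5.0.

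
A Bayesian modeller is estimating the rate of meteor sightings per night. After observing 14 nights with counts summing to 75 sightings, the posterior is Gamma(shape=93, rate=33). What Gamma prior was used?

Gamma(shape=18, rate=19)

Gamma–Poisson conjugacy: posterior shape = α + Σxᵢ, posterior rate = β + n.
So α = 93 − 75 = 18 and β = 33 − 14 = 19.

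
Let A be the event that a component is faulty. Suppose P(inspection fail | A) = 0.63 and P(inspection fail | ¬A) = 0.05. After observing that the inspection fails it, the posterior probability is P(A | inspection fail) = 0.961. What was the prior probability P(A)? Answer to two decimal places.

In odds form, posterior odds = prior odds × likelihood ratio, so prior odds = posterior odds ÷ LR.
Posterior odds = 0.961/(1−0.961) = 24.6410. LR = 0.63/0.05 = 12.6000.
Prior odds = 24.6410/12.6000 = 1.9556, so P(A) = 1.9556/(1+1.9556) ≈ 0.66.

P(A) = 0.66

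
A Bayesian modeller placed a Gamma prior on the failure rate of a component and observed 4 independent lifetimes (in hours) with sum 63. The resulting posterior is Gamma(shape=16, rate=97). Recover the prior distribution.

Gamma–exponential conjugacy: posterior shape = α + n, posterior rate = β + Σtᵢ.
So α = 16 − 4 = 12 and β = 97 − 63 = 34.

Gamma(shape=12, rate=34)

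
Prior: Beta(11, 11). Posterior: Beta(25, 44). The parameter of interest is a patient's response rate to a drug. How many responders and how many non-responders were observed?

14 responders and 33 non-responders

Under Beta–binomial conjugacy the posterior parameters are (α+s, β+f).
So s = 25 − 11 = 14 and f = 44 − 11 = 33.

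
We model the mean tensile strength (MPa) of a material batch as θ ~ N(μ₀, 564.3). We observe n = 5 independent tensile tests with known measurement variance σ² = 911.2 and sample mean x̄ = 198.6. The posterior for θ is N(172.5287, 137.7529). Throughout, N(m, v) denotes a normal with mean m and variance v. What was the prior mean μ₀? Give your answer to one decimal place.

μ₀ = 91.8

The posterior mean is a precision-weighted average: μ_n = (τ₀μ₀ + τ_data·x̄)/(τ₀+τ_data), with τ₀=1/σ₀² and τ_data=n/σ².
Here τ₀ = 1/564.3 = 0.001772 and τ_data = 5/911.2 = 0.005487, so τ_n = 0.007259.
Rearranging for μ₀: μ₀ = (μ_n·τ_n − τ_data·x̄)/τ₀ = (172.5287·0.007259 − 0.005487·198.6) / 0.001772 = 0.162668/0.001772 ≈ 91.8.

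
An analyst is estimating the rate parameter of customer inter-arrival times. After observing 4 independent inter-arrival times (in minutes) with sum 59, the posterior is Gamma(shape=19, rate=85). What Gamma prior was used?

Gamma(shape=15, rate=26)

For an exponential likelihood with a Gamma(α, β) prior on the rate, n observations with total T give posterior Gamma(α+n, β+T).
So α = 19 − 4 = 15 and β = 85 − 59 = 26.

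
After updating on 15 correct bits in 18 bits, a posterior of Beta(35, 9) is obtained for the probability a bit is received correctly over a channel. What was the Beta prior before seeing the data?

A Beta(α, β) prior with s successes and f failures in binomial data gives a Beta(α+s, β+f) posterior.
Subtract the data counts: 35−15=20, 9−3=6.

Beta(20, 6)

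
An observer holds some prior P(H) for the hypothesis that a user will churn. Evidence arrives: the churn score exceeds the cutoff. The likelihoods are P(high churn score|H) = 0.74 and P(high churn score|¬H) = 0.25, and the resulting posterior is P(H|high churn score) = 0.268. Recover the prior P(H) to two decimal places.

Bayes' rule in odds form gives O(H|E) = O(H)·[P(E|H)/P(E|¬H)], hence O(H) = O(H|E)/LR.
Posterior odds = 0.268/(1−0.268) = 0.3661. LR = 0.74/0.25 = 2.9600.
Prior odds = 0.3661/2.9600 = 0.1237, so P(H) = 0.1237/(1+0.1237) ≈ 0.11.

P(H) = 0.11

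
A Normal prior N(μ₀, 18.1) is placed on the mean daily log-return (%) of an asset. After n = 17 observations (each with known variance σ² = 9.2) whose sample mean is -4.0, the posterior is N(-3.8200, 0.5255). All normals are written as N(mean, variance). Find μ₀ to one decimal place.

μ₀ = 2.2

With known observation variance, the Normal–Normal posterior has precision τ_n = τ₀ + n/σ² and mean μ_n = (τ₀μ₀ + (n/σ²)x̄)/τ_n.
Here τ₀ = 1/18.1 = 0.055249 and τ_data = 17/9.2 = 1.847826, so τ_n = 1.903075.
Rearranging for μ₀: μ₀ = (μ_n·τ_n − τ_data·x̄)/τ₀ = (-3.8200·1.903075 − 1.847826·-4.0) / 0.055249 = 0.121557/0.055249 ≈ 2.2.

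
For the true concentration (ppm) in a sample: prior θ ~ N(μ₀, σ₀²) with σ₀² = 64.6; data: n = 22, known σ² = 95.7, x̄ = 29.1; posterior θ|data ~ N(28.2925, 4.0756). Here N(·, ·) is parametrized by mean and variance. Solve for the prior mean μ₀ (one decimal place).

μ₀ = 16.3

The posterior mean is a precision-weighted average: μ_n = (τ₀μ₀ + τ_data·x̄)/(τ₀+τ_data), with τ₀=1/σ₀² and τ_data=n/σ².
Here τ₀ = 1/64.6 = 0.015480 and τ_data = 22/95.7 = 0.229885, so τ_n = 0.245365.
Rearranging for μ₀: μ₀ = (μ_n·τ_n − τ_data·x̄)/τ₀ = (28.2925·0.245365 − 0.229885·29.1) / 0.015480 = 0.252336/0.015480 ≈ 16.3.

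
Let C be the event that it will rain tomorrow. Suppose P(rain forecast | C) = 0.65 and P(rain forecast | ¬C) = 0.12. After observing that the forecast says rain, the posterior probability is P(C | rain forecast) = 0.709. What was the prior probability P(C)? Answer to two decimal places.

P(C) = 0.31

In odds form, posterior odds = prior odds × likelihood ratio, so prior odds = posterior odds ÷ LR.
Posterior odds = 0.709/(1−0.709) = 2.4364. LR = 0.65/0.12 = 5.4167.
Prior odds = 2.4364/5.4167 = 0.4498, so P(C) = 0.4498/(1+0.4498) ≈ 0.31.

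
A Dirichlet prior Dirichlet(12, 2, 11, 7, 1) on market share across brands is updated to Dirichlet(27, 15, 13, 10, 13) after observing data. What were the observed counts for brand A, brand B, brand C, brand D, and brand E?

counts (15, 13, 2, 3, 12)

For a Dirichlet(α) prior with multinomial counts c, the posterior is Dirichlet(α + c) componentwise.
Counts are posterior − prior componentwise: 27−12=15, 15−2=13, 13−11=2, 10−7=3, 13−1=12.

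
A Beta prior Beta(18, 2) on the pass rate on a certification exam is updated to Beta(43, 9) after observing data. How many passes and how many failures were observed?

25 passes and 7 failures

Under Beta–binomial conjugacy the posterior parameters are (α+s, β+f).
Match parameters: s=43−18=25, f=9−2=7.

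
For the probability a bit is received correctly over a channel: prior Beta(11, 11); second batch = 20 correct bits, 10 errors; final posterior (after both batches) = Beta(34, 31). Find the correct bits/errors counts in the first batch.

Because Beta–binomial updating is additive in the counts, the combined data contributed (α_post−α_prior, β_post−β_prior) successes and failures.
Total across both batches: 34−11=23 correct bits, 31−11=20 errors.
Subtract the second batch: 23−20=3 correct bits and 20−10=10 errors.

3 correct bits and 10 errors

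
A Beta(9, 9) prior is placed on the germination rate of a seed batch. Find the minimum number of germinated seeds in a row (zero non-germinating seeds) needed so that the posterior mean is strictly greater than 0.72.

After k germinated seeds and 0 non-germinating seeds the posterior is Beta(9+k, 9), with mean (9+k)/(9+9+k).
Set (9+k)/(18+k) > 0.72 and solve: k > (0.72·18 − 9)/(1 − 0.72) = 14.143.
The smallest integer exceeding 14.143 is 15, and checking k=15: (24)/(33) = 0.7273 > 0.72.

k = 15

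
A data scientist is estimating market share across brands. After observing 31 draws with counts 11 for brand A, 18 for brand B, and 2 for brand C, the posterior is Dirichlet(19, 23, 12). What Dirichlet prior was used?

For a Dirichlet(α) prior with multinomial counts c, the posterior is Dirichlet(α + c) componentwise.
Subtract each count from the matching posterior parameter: 19−11=8, 23−18=5, 12−2=10.

Dirichlet(8, 5, 10)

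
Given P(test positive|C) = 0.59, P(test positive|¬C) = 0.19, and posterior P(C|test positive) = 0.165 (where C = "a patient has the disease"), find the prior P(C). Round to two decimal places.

In odds form, posterior odds = prior odds × likelihood ratio, so prior odds = posterior odds ÷ LR.
Posterior odds = 0.165/(1−0.165) = 0.1976. LR = 0.59/0.19 = 3.1053.
Prior odds = 0.1976/3.1053 = 0.0636, so P(C) = 0.0636/(1+0.0636) ≈ 0.06.

P(C) = 0.06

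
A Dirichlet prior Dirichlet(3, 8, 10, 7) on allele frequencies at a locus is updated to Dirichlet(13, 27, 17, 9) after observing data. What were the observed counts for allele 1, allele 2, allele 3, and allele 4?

For a Dirichlet(α) prior with multinomial counts c, the posterior is Dirichlet(α + c) componentwise.
Counts are posterior − prior componentwise: 13−3=10, 27−8=19, 17−10=7, 9−7=2.

counts (10, 19, 7, 2)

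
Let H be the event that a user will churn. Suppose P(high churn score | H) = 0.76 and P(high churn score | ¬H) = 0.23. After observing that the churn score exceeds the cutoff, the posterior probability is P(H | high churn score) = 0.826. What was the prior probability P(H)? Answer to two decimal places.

P(H) = 0.59

In odds form, posterior odds = prior odds × likelihood ratio, so prior odds = posterior odds ÷ LR.
Posterior odds = 0.826/(1−0.826) = 4.7471. LR = 0.76/0.23 = 3.3043.
Prior odds = 4.7471/3.3043 = 1.4366, so P(H) = 1.4366/(1+1.4366) ≈ 0.59.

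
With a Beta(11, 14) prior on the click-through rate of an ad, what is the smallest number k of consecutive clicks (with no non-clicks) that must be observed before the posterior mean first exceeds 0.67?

k = 18

After k clicks and 0 non-clicks the posterior is Beta(11+k, 14), with mean (11+k)/(11+14+k).
Set (11+k)/(25+k) > 0.67 and solve: k > (0.67·25 − 11)/(1 − 0.67) = 17.424.
The smallest integer exceeding 17.424 is 18, and checking k=18: (29)/(43) = 0.6744 > 0.67.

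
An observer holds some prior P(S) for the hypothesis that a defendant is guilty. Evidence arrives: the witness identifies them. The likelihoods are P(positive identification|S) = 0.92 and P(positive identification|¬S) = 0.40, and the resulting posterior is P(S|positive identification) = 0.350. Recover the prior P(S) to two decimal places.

In odds form, posterior odds = prior odds × likelihood ratio, so prior odds = posterior odds ÷ LR.
Posterior odds = 0.350/(1−0.350) = 0.5385. LR = 0.92/0.40 = 2.3000.
Prior odds = 0.5385/2.3000 = 0.2341, so P(S) = 0.2341/(1+0.2341) ≈ 0.19.

P(S) = 0.19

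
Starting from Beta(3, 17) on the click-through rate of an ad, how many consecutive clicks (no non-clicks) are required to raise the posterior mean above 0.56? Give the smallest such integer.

k = 19

After k clicks and 0 non-clicks the posterior is Beta(3+k, 17), with mean (3+k)/(3+17+k).
Set (3+k)/(20+k) > 0.56 and solve: k > (0.56·20 − 3)/(1 − 0.56) = 18.636.
The smallest integer exceeding 18.636 is 19.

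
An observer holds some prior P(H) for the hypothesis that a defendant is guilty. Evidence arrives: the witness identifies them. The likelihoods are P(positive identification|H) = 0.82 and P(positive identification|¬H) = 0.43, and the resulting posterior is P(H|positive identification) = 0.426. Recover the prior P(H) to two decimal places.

P(H) = 0.28

Bayes' rule in odds form gives O(H|E) = O(H)·[P(E|H)/P(E|¬H)], hence O(H) = O(H|E)/LR.
Posterior odds = 0.426/(1−0.426) = 0.7422. LR = 0.82/0.43 = 1.9070.
Prior odds = 0.7422/1.9070 = 0.3892, so P(H) = 0.3892/(1+0.3892) ≈ 0.28.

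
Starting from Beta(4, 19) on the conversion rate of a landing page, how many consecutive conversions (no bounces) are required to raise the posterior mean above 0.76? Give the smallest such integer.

After k conversions and 0 bounces the posterior is Beta(4+k, 19), with mean (4+k)/(4+19+k).
Set (4+k)/(23+k) > 0.76 and solve: k > (0.76·23 − 4)/(1 − 0.76) = 56.167.
The smallest integer exceeding 56.167 is 57, and checking k=57: (61)/(80) = 0.7625 > 0.76.

k = 57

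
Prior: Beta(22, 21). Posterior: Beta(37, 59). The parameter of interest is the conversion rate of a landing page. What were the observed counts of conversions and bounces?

Under Beta–binomial conjugacy the posterior parameters are (α+s, β+f).
So s = 37 − 22 = 15 and f = 59 − 21 = 38.

15 conversions and 38 bounces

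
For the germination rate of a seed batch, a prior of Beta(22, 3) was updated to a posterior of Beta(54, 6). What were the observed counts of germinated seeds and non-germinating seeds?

A Beta(a, b) prior with s successes and f failures in binomial data gives a Beta(a+s, b+f) posterior.
Match parameters: s=54−22=32, f=6−3=3.

32 germinated seeds and 3 non-germinating seeds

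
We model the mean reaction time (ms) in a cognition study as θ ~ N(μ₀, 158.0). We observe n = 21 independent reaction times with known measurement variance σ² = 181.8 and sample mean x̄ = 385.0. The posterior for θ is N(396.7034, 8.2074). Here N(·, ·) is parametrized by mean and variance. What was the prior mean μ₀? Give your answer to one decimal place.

The posterior mean is a precision-weighted average: μ_n = (τ₀μ₀ + τ_data·x̄)/(τ₀+τ_data), with τ₀=1/σ₀² and τ_data=n/σ².
Here τ₀ = 1/158.0 = 0.006329 and τ_data = 21/181.8 = 0.115512, so τ_n = 0.121841.
Rearranging for μ₀: μ₀ = (μ_n·τ_n − τ_data·x̄)/τ₀ = (396.7034·0.121841 − 0.115512·385.0) / 0.006329 = 3.862619/0.006329 ≈ 610.3.

μ₀ = 610.3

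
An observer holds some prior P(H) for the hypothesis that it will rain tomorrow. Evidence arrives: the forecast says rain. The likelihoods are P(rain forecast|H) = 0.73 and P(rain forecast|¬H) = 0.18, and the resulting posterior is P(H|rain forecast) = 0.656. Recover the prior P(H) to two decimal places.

P(H) = 0.32

Bayes' rule in odds form gives O(H|E) = O(H)·[P(E|H)/P(E|¬H)], hence O(H) = O(H|E)/LR.
Posterior odds = 0.656/(1−0.656) = 1.9070. LR = 0.73/0.18 = 4.0556.
Prior odds = 1.9070/4.0556 = 0.4702, so P(H) = 0.4702/(1+0.4702) ≈ 0.32.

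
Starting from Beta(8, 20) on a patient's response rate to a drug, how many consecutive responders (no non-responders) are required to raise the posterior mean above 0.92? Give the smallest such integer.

After k responders and 0 non-responders the posterior is Beta(8+k, 20), with mean (8+k)/(8+20+k).
Set (8+k)/(28+k) > 0.92 and solve: k > (0.92·28 − 8)/(1 − 0.92) = 222.000.
The smallest integer exceeding 222.000 is 223, and checking k=223: (231)/(251) = 0.9203 > 0.92.

k = 223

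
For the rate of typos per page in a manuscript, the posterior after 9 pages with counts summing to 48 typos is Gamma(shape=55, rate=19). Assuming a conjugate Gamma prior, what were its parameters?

Gamma–Poisson conjugacy: posterior shape = α + Σxᵢ, posterior rate = β + n.
So α = 55 − 48 = 7 and β = 19 − 9 = 10.

Gamma(shape=7, rate=10)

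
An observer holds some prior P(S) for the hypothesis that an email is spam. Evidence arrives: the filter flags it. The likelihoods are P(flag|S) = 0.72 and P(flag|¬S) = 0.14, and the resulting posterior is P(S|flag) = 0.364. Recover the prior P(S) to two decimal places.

P(S) = 0.10

Bayes' rule in odds form gives O(S|E) = O(S)·[P(E|S)/P(E|¬S)], hence O(S) = O(S|E)/LR.
Posterior odds = 0.364/(1−0.364) = 0.5723. LR = 0.72/0.14 = 5.1429.
Prior odds = 0.5723/5.1429 = 0.1113, so P(S) = 0.1113/(1+0.1113) ≈ 0.10.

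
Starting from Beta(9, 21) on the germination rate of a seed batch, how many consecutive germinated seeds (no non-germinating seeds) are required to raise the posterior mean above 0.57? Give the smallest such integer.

After k germinated seeds and 0 non-germinating seeds the posterior is Beta(9+k, 21), with mean (9+k)/(9+21+k).
Set (9+k)/(30+k) > 0.57 and solve: k > (0.57·30 − 9)/(1 − 0.57) = 18.837.
The smallest integer exceeding 18.837 is 19, and checking k=19: (28)/(49) = 0.5714 > 0.57.

k = 19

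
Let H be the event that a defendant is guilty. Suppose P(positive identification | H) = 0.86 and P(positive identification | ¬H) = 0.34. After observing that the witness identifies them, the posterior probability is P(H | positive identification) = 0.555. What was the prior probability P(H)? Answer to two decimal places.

In odds form, posterior odds = prior odds × likelihood ratio, so prior odds = posterior odds ÷ LR.
Posterior odds = 0.555/(1−0.555) = 1.2472. LR = 0.86/0.34 = 2.5294.
Prior odds = 1.2472/2.5294 = 0.4931, so P(H) = 0.4931/(1+0.4931) ≈ 0.33.

P(H) = 0.33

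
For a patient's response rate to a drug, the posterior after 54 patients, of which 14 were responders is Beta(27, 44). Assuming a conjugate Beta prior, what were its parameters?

Beta(13, 4)

Beta is conjugate to the binomial likelihood: posterior = Beta(a+s, b+f).
So a = 27 − 14 = 13 and b = 44 − 40 = 4.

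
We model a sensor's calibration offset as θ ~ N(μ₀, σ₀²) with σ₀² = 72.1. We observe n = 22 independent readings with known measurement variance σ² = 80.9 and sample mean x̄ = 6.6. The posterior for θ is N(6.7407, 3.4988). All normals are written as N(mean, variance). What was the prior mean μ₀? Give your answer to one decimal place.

With known observation variance, the Normal–Normal posterior has precision τ_n = τ₀ + n/σ² and mean μ_n = (τ₀μ₀ + (n/σ²)x̄)/τ_n.
Here τ₀ = 1/72.1 = 0.013870 and τ_data = 22/80.9 = 0.271941, so τ_n = 0.285811.
Rearranging for μ₀: μ₀ = (μ_n·τ_n − τ_data·x̄)/τ₀ = (6.7407·0.285811 − 0.271941·6.6) / 0.013870 = 0.131756/0.013870 ≈ 9.5.

μ₀ = 9.5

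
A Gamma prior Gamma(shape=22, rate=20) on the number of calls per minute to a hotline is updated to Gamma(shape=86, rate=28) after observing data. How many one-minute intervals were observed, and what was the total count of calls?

Gamma–Poisson conjugacy: posterior shape = α + Σxᵢ, posterior rate = β + n.
Matching: Σxᵢ = 86 − 22 = 64 and n = 28 − 20 = 8.

n = 8 one-minute intervals with total 64 calls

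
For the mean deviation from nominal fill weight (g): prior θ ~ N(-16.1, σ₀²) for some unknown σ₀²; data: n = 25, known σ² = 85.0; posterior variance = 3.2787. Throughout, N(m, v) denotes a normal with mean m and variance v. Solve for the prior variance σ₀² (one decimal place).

For the Normal–Normal model with known σ², precisions add: τ_n = τ₀ + n/σ².
So 1/σ₀² = 1/3.2787 − 25/85.0 = 0.304999 − 0.294118 = 0.010881.
Hence σ₀² = 1/0.010881 ≈ 91.9.

σ₀² = 91.9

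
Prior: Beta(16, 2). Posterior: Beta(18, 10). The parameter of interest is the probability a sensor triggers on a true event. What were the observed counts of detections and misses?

2 detections and 8 misses

Under Beta–binomial conjugacy the posterior parameters are (α+s, β+f).
So s = 18 − 16 = 2 and f = 10 − 2 = 8.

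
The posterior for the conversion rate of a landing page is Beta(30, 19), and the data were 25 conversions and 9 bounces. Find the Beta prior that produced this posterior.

Beta(5, 10)

Beta is conjugate to the binomial likelihood: posterior = Beta(α+s, β+f).
Subtract the data counts: 30−25=5, 19−9=10.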